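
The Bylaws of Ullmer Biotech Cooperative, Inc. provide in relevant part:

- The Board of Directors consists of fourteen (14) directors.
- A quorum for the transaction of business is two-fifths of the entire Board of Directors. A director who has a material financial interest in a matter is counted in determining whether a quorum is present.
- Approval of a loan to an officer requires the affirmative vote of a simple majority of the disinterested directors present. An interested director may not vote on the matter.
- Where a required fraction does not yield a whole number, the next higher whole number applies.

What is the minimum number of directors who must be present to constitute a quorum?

2/5 of 14 = 5.60, rounded up to 6.

6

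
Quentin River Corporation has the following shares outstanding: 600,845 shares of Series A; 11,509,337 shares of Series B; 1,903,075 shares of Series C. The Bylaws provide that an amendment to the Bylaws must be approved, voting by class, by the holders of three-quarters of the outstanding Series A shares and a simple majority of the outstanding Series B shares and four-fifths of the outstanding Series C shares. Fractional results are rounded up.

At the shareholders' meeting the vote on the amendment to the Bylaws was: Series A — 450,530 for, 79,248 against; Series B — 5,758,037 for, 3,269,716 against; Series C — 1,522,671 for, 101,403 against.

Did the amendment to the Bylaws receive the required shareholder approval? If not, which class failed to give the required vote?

Not approved — the Series A shares did not give the required vote.

Series A: 3/4 of 600845 = 450633.75, rounded up to 450634; 450,634 required, 450,530 in favor — not approved.
Series B: a majority of 11509337 is 5754669; 5,754,669 required, 5,758,037 in favor — approved.
Series C: 4/5 of 1903075 = 1522460; 1,522,460 required, 1,522,671 in favor — approved.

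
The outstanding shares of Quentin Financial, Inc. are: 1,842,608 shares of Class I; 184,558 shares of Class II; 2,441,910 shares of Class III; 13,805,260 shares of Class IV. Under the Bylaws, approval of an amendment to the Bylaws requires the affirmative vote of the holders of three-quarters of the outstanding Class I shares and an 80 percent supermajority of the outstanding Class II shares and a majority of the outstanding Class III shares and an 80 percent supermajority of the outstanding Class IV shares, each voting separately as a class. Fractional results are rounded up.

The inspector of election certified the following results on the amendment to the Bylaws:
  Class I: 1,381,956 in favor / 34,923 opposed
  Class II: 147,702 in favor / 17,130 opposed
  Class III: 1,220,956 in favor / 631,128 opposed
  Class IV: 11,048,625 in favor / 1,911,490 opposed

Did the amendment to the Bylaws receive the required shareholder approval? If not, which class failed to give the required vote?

Class I: 3/4 of 1842608 = 1381956; 1,381,956 required, 1,381,956 in favor — approved.
Class II: 4/5 of 184558 = 147646.40, rounded up to 147647; 147,647 required, 147,702 in favor — approved.
Class III: a majority of 2441910 is 1220956; 1,220,956 required, 1,220,956 in favor — approved.
Class IV: 4/5 of 13805260 = 11044208; 11,044,208 required, 11,048,625 in favor — approved.

Approved — every class gave the required vote.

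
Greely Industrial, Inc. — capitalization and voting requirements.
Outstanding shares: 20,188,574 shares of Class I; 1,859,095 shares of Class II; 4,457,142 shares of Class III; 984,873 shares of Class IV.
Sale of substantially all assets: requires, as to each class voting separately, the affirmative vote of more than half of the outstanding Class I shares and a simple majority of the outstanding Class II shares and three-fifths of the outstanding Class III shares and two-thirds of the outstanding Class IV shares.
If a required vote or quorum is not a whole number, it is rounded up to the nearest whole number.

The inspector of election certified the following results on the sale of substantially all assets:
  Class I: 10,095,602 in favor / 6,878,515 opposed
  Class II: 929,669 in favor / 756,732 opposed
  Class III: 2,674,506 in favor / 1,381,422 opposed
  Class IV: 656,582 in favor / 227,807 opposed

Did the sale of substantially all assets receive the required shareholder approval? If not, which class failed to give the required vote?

Approved — every class gave the required vote.

Class I: a majority of 20188574 is 10094288; 10,094,288 required, 10,095,602 in favor — approved.
Class II: a majority of 1859095 is 929548; 929,548 required, 929,669 in favor — approved.
Class III: 3/5 of 4457142 = 2674285.20, rounded up to 2674286; 2,674,286 required, 2,674,506 in favor — approved.
Class IV: 2/3 of 984873 = 656582; 656,582 required, 656,582 in favor — approved.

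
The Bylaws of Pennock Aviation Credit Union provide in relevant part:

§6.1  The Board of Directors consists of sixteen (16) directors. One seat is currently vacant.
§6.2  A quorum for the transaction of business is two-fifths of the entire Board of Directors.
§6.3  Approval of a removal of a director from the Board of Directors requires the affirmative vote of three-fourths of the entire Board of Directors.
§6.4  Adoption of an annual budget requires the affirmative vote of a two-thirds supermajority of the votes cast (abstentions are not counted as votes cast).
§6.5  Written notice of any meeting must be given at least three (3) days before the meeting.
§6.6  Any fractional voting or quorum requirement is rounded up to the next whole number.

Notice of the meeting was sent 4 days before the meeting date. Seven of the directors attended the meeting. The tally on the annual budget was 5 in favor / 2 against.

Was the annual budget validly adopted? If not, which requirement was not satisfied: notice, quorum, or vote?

Notice: 4 days given; 3 required (4 ≥ 3). Satisfied.
Quorum: 7 present; quorum is 7. Satisfied.
Vote: the annual budget requires two-thirds of the votes cast (7). 2/3 of 7 = 4.67, rounded up to 5, so 5 affirmative votes are needed; 5 voted in favor. Satisfied.

Valid — all requirements satisfied.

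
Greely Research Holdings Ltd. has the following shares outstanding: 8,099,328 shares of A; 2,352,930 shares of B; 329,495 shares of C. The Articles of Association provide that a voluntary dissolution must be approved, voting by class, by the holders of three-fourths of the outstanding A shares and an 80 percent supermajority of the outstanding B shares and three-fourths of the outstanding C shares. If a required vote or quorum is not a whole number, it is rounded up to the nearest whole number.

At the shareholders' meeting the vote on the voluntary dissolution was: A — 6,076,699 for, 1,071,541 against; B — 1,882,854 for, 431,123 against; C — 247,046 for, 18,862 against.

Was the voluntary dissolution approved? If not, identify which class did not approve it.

A: 3/4 of 8099328 = 6074496; 6,074,496 required, 6,076,699 in favor — approved.
B: 4/5 of 2352930 = 1882344; 1,882,344 required, 1,882,854 in favor — approved.
C: 3/4 of 329495 = 247121.25, rounded up to 247122; 247,122 required, 247,046 in favor — not approved.

Not approved — the C shares did not give the required vote.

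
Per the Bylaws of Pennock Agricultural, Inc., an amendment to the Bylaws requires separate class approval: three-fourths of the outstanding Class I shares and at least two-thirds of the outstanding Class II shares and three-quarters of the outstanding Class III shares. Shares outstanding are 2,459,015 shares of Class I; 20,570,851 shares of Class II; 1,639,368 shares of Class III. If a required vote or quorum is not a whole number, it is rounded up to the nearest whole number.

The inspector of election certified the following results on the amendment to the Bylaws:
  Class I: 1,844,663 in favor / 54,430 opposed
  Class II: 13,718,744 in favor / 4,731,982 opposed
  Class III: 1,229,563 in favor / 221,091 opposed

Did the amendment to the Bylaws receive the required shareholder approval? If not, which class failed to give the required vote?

Approved — every class gave the required vote.

Class I: 3/4 of 2459015 = 1844261.25, rounded up to 1844262; 1,844,262 required, 1,844,663 in favor — approved.
Class II: 2/3 of 20570851 = 13713900.67, rounded up to 13713901; 13,713,901 required, 13,718,744 in favor — approved.
Class III: 3/4 of 1639368 = 1229526; 1,229,526 required, 1,229,563 in favor — approved.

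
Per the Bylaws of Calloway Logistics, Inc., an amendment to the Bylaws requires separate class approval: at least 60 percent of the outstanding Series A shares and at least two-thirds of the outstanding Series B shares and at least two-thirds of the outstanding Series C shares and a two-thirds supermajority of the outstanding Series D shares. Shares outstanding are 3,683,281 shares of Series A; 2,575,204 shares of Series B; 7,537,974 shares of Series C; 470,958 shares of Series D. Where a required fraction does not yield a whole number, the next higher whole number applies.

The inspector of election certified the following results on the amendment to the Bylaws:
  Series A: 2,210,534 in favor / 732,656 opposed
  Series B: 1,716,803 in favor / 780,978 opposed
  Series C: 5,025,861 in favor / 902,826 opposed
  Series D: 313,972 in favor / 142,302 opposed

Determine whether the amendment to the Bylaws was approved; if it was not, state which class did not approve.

Approved — every class gave the required vote.

Series A: 3/5 of 3683281 = 2209968.60, rounded up to 2209969; 2,209,969 required, 2,210,534 in favor — approved.
Series B: 2/3 of 2575204 = 1716802.67, rounded up to 1716803; 1,716,803 required, 1,716,803 in favor — approved.
Series C: 2/3 of 7537974 = 5025316; 5,025,316 required, 5,025,861 in favor — approved.
Series D: 2/3 of 470958 = 313972; 313,972 required, 313,972 in favor — approved.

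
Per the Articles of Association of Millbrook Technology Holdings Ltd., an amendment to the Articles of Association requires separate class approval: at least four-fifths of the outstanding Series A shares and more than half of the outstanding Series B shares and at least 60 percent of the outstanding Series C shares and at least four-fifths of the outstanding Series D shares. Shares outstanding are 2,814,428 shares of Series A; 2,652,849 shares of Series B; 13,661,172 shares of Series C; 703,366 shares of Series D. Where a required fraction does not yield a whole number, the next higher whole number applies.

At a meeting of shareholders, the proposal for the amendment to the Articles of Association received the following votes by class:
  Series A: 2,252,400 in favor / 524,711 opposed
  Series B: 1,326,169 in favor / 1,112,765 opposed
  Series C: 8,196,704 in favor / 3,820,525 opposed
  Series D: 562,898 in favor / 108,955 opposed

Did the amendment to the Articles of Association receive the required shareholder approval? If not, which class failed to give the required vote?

Series A: 4/5 of 2814428 = 2251542.40, rounded up to 2251543; 2,251,543 required, 2,252,400 in favor — approved.
Series B: a majority of 2652849 is 1326425; 1,326,425 required, 1,326,169 in favor — not approved.
Series C: 3/5 of 13661172 = 8196703.20, rounded up to 8196704; 8,196,704 required, 8,196,704 in favor — approved.
Series D: 4/5 of 703366 = 562692.80, rounded up to 562693; 562,693 required, 562,898 in favor — approved.

Not approved — the Series B shares did not give the required vote.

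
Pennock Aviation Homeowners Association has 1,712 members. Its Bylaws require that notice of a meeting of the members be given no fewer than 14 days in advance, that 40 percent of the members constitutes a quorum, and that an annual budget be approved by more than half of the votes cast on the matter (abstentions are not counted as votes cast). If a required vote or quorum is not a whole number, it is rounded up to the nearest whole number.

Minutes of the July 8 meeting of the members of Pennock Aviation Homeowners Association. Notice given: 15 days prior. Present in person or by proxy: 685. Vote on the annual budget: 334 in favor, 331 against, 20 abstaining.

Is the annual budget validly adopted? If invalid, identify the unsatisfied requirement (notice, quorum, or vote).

Notice: 15 days given; 14 required. Satisfied.
Quorum: 40% of 1,712 = 684.80, rounded up to 685; 685 present. Satisfied.
Vote: requires a majority of the votes cast (685 − 20 abstaining = 665); a majority of 665 is 333, so 333 needed; 334 in favor. Satisfied.

Valid — all requirements satisfied.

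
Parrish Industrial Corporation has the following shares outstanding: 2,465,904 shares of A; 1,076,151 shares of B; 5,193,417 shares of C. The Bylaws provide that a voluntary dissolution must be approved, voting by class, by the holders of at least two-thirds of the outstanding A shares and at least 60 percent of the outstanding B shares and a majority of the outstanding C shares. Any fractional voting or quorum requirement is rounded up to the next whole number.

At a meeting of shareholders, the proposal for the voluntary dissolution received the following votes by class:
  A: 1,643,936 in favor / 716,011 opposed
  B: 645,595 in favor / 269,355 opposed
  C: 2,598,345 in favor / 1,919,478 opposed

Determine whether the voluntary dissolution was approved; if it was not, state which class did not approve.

A: 2/3 of 2465904 = 1643936; 1,643,936 required, 1,643,936 in favor — approved.
B: 3/5 of 1076151 = 645690.60, rounded up to 645691; 645,691 required, 645,595 in favor — not approved.
C: a majority of 5193417 is 2596709; 2,596,709 required, 2,598,345 in favor — approved.

Not approved — the B shares did not give the required vote.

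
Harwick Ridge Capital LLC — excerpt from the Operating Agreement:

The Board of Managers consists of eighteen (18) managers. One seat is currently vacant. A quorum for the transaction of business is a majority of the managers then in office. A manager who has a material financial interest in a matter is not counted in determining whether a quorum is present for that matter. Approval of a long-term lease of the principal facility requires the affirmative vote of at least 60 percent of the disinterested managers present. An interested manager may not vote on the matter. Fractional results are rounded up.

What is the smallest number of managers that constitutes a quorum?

9

A majority of 17 is 9.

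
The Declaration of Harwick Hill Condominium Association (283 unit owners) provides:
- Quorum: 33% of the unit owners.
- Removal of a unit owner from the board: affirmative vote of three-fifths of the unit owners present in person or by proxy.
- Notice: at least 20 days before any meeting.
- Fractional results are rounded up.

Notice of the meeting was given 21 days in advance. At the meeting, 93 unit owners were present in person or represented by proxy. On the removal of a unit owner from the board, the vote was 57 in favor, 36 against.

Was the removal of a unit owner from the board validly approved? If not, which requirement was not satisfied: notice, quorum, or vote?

Notice: 21 days given; 20 required. Satisfied.
Quorum: 33% of 283 = 93.39, rounded up to 94; 93 present. Not satisfied.
Vote: requires three-fifths of those present (93); 3/5 of 93 = 55.80, rounded up to 56, so 56 needed; 57 in favor. Satisfied.

Invalid — quorum requirement not satisfied.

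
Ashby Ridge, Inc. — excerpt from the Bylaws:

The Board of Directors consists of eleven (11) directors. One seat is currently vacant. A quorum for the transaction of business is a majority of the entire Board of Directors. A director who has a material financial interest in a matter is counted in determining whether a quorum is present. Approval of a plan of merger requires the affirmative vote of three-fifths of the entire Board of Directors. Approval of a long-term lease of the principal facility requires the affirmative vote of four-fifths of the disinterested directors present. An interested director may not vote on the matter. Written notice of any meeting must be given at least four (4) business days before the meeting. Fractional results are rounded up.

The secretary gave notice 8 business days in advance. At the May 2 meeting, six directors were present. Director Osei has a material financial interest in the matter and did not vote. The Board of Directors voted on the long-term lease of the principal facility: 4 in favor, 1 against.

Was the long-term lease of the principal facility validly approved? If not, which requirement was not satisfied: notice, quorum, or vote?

Notice: 8 business days given; 4 required (8 ≥ 4). Satisfied.
Quorum: 6 present (interested directors count toward quorum); quorum is 6. Satisfied.
Vote: the long-term lease of the principal facility requires four-fifths of the disinterested directors present (6 − 1 = 5). 4/5 of 5 = 4, so 4 affirmative votes are needed; 4 voted in favor. Satisfied.

Valid — all requirements satisfied.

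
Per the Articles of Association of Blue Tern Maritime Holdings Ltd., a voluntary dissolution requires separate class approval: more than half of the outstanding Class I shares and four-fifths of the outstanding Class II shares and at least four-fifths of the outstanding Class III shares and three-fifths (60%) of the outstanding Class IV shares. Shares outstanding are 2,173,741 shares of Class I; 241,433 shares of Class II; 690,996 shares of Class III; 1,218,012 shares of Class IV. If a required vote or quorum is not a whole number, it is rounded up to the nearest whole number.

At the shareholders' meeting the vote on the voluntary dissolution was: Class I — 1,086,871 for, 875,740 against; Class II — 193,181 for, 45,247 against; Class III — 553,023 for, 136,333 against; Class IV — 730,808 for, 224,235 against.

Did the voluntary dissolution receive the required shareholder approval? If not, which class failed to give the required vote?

Approved — every class gave the required vote.

Class I: a majority of 2173741 is 1086871; 1,086,871 required, 1,086,871 in favor — approved.
Class II: 4/5 of 241433 = 193146.40, rounded up to 193147; 193,147 required, 193,181 in favor — approved.
Class III: 4/5 of 690996 = 552796.80, rounded up to 552797; 552,797 required, 553,023 in favor — approved.
Class IV: 3/5 of 1218012 = 730807.20, rounded up to 730808; 730,808 required, 730,808 in favor — approved.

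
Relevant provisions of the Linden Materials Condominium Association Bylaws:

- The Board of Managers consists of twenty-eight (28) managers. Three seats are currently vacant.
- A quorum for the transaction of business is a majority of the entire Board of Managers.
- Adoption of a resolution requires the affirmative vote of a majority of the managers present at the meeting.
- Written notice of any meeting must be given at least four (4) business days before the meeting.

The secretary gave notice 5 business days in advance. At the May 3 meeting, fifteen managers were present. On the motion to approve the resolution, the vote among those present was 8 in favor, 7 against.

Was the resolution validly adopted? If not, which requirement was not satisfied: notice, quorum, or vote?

Valid — all requirements satisfied.

Notice: 5 business days given; 4 required (5 ≥ 4). Satisfied.
Quorum: 15 present; quorum is 15. Satisfied.
Vote: the resolution requires a majority of the managers present (15). A majority of 15 is 8, so 8 affirmative votes are needed; 8 voted in favor. Satisfied.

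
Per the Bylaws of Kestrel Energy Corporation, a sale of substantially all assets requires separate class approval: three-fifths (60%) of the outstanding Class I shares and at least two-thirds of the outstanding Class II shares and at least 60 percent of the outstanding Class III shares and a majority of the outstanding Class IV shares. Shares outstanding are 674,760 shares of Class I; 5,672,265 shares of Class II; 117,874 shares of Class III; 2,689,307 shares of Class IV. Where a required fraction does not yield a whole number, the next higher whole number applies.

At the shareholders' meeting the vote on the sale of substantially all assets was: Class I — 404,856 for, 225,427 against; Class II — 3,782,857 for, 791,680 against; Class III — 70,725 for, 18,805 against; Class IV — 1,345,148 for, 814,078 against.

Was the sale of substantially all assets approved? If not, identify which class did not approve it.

Class I: 3/5 of 674760 = 404856; 404,856 required, 404,856 in favor — approved.
Class II: 2/3 of 5672265 = 3781510; 3,781,510 required, 3,782,857 in favor — approved.
Class III: 3/5 of 117874 = 70724.40, rounded up to 70725; 70,725 required, 70,725 in favor — approved.
Class IV: a majority of 2689307 is 1344654; 1,344,654 required, 1,345,148 in favor — approved.

Approved — every class gave the required vote.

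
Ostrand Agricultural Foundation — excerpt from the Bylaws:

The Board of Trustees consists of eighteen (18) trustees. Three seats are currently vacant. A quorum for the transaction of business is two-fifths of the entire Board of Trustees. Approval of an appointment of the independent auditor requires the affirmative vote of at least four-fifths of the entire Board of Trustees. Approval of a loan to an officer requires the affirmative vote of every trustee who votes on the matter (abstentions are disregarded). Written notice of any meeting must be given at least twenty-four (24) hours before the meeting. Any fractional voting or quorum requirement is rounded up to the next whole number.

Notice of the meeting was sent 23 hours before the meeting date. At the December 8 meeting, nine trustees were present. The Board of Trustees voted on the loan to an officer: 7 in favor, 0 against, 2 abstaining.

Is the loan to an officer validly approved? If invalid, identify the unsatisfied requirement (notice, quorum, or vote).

Invalid — notice requirement not satisfied.

Notice: 23 hours given; 24 required (23 < 24). Not satisfied.
Quorum: 9 present; quorum is 8. Satisfied.
Vote: the loan to an officer requires the unanimous vote of the votes cast (9 present − 2 abstaining = 7). Unanimous means all 7, so 7 affirmative votes are needed; 7 voted in favor. Satisfied.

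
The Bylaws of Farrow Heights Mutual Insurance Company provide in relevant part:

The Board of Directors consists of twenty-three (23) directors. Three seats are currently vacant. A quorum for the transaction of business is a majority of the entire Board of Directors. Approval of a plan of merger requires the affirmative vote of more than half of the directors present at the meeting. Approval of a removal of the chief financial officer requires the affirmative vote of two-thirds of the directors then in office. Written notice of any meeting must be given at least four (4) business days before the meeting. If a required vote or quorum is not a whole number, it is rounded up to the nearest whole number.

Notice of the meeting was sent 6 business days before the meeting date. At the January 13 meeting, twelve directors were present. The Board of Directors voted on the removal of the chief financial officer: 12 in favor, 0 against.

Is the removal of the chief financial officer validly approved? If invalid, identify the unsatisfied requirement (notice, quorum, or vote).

Invalid — vote requirement not satisfied.

Notice: 6 business days given; 4 required (6 ≥ 4). Satisfied.
Quorum: 12 present; quorum is 12. Satisfied.
Vote: the removal of the chief financial officer requires two-thirds of the directors then in office (20). 2/3 of 20 = 13.33, rounded up to 14, so 14 affirmative votes are needed; 12 voted in favor. Not satisfied.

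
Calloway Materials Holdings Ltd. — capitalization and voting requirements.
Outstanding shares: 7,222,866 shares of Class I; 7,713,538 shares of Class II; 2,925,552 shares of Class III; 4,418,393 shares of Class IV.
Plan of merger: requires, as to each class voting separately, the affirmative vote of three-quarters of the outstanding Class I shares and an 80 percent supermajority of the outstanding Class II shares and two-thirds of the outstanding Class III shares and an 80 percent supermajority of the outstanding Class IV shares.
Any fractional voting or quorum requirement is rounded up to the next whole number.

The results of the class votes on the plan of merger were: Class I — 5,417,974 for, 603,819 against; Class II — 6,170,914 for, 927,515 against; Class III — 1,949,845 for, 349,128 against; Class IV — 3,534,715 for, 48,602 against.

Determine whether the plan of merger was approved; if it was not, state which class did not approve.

Class I: 3/4 of 7222866 = 5417149.50, rounded up to 5417150; 5,417,150 required, 5,417,974 in favor — approved.
Class II: 4/5 of 7713538 = 6170830.40, rounded up to 6170831; 6,170,831 required, 6,170,914 in favor — approved.
Class III: 2/3 of 2925552 = 1950368; 1,950,368 required, 1,949,845 in favor — not approved.
Class IV: 4/5 of 4418393 = 3534714.40, rounded up to 3534715; 3,534,715 required, 3,534,715 in favor — approved.

Not approved — the Class III shares did not give the required vote.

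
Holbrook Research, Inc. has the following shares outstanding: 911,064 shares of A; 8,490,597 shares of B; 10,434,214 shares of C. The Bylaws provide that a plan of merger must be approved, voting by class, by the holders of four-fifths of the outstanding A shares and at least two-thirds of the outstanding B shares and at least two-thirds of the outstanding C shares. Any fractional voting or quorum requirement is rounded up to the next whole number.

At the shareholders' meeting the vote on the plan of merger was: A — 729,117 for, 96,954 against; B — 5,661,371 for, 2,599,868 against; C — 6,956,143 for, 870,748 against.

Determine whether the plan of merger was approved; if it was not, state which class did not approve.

Approved — every class gave the required vote.

A: 4/5 of 911064 = 728851.20, rounded up to 728852; 728,852 required, 729,117 in favor — approved.
B: 2/3 of 8490597 = 5660398; 5,660,398 required, 5,661,371 in favor — approved.
C: 2/3 of 10434214 = 6956142.67, rounded up to 6956143; 6,956,143 required, 6,956,143 in favor — approved.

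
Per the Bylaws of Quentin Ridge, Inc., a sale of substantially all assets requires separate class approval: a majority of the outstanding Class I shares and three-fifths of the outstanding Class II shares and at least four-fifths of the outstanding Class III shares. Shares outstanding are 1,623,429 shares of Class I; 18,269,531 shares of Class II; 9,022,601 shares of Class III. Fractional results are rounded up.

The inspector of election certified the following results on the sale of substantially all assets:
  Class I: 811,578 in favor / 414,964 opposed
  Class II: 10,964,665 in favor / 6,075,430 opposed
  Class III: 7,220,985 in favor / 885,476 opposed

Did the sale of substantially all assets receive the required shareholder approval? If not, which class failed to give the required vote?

Not approved — the Class I shares did not give the required vote.

Class I: a majority of 1623429 is 811715; 811,715 required, 811,578 in favor — not approved.
Class II: 3/5 of 18269531 = 10961718.60, rounded up to 10961719; 10,961,719 required, 10,964,665 in favor — approved.
Class III: 4/5 of 9022601 = 7218080.80, rounded up to 7218081; 7,218,081 required, 7,220,985 in favor — approved.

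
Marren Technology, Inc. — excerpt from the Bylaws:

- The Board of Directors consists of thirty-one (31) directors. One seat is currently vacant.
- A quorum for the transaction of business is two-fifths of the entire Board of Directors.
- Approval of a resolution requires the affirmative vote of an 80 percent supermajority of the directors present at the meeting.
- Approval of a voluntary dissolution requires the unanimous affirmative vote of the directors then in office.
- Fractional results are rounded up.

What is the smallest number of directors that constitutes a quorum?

13

2/5 of 31 = 12.40, rounded up to 13.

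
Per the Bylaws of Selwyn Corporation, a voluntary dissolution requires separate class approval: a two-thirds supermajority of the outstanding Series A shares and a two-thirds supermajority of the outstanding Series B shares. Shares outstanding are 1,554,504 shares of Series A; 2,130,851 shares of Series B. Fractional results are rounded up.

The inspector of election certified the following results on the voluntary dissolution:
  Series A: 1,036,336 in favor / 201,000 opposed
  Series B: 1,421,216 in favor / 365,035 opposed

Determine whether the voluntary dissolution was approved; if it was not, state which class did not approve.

Series A: 2/3 of 1554504 = 1036336; 1,036,336 required, 1,036,336 in favor — approved.
Series B: 2/3 of 2130851 = 1420567.33, rounded up to 1420568; 1,420,568 required, 1,421,216 in favor — approved.

Approved — every class gave the required vote.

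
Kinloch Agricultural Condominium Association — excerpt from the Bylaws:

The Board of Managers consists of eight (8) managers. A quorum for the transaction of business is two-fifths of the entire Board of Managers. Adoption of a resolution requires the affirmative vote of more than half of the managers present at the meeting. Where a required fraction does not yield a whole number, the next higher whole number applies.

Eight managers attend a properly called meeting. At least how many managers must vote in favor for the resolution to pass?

5

The resolution requires a majority of the managers present (8).
A majority of 8 is 5.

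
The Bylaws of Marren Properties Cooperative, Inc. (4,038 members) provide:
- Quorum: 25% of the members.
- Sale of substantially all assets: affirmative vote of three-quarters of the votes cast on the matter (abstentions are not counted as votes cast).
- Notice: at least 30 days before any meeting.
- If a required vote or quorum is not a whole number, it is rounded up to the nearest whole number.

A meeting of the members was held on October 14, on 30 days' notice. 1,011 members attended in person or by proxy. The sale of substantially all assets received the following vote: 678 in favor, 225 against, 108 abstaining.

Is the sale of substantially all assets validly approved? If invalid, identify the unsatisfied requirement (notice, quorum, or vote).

Valid — all requirements satisfied.

Notice: 30 days given; 30 required. Satisfied.
Quorum: 25% of 4,038 = 1,009.50, rounded up to 1,010; 1,011 present. Satisfied.
Vote: requires three-fourths of the votes cast (1,011 − 108 abstaining = 903); 3/4 of 903 = 677.25, rounded up to 678, so 678 needed; 678 in favor. Satisfied.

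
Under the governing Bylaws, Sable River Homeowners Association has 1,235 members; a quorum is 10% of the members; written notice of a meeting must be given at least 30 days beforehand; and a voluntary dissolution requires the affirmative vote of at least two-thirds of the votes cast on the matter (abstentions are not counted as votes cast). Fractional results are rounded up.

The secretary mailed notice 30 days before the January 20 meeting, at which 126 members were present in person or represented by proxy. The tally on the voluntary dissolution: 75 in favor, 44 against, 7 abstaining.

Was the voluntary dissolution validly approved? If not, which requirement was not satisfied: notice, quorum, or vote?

Invalid — vote requirement not satisfied.

Notice: 30 days given; 30 required. Satisfied.
Quorum: 10% of 1,235 = 123.50, rounded up to 124; 126 present. Satisfied.
Vote: requires two-thirds of the votes cast (126 − 7 abstaining = 119); 2/3 of 119 = 79.33, rounded up to 80, so 80 needed; 75 in favor. Not satisfied.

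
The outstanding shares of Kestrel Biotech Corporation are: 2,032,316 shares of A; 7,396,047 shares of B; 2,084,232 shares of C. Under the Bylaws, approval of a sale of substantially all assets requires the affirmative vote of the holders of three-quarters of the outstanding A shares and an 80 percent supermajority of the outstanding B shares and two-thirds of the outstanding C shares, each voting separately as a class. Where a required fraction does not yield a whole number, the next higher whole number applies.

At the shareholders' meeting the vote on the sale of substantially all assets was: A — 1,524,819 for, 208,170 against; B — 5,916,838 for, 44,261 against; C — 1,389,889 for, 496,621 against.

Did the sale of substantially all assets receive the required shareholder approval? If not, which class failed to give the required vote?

Approved — every class gave the required vote.

A: 3/4 of 2032316 = 1524237; 1,524,237 required, 1,524,819 in favor — approved.
B: 4/5 of 7396047 = 5916837.60, rounded up to 5916838; 5,916,838 required, 5,916,838 in favor — approved.
C: 2/3 of 2084232 = 1389488; 1,389,488 required, 1,389,889 in favor — approved.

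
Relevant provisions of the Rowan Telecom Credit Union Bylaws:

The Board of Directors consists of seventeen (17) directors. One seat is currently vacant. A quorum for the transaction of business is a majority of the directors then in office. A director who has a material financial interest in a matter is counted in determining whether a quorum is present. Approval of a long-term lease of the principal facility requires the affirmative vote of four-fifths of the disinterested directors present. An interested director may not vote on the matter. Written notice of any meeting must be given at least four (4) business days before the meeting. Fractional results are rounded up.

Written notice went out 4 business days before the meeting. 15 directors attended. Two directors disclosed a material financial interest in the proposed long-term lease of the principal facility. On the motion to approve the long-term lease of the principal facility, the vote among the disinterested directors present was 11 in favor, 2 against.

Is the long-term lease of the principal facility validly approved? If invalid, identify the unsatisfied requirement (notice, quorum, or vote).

Valid — all requirements satisfied.

Notice: 4 business days given; 4 required (4 ≥ 4). Satisfied.
Quorum: 15 present (interested directors count toward quorum); quorum is 9. Satisfied.
Vote: the long-term lease of the principal facility requires four-fifths of the disinterested directors present (15 − 2 = 13). 4/5 of 13 = 10.40, rounded up to 11, so 11 affirmative votes are needed; 11 voted in favor. Satisfied.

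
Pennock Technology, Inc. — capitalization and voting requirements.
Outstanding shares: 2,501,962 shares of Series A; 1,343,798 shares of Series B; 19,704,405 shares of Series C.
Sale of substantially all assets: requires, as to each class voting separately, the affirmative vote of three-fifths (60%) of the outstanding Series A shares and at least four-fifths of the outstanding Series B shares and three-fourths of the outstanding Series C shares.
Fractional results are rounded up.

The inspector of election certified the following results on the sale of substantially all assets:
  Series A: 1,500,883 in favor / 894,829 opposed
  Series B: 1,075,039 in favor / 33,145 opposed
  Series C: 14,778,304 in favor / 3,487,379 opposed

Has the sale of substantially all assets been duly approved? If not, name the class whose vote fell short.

Not approved — the Series A shares did not give the required vote.

Series A: 3/5 of 2501962 = 1501177.20, rounded up to 1501178; 1,501,178 required, 1,500,883 in favor — not approved.
Series B: 4/5 of 1343798 = 1075038.40, rounded up to 1075039; 1,075,039 required, 1,075,039 in favor — approved.
Series C: 3/4 of 19704405 = 14778303.75, rounded up to 14778304; 14,778,304 required, 14,778,304 in favor — approved.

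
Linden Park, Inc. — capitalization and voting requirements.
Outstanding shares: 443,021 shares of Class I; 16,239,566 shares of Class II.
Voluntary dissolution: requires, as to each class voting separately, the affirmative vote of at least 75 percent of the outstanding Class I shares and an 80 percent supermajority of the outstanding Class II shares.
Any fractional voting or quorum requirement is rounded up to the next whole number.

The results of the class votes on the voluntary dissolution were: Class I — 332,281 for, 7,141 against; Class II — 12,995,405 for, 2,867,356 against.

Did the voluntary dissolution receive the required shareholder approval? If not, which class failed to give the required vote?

Class I: 3/4 of 443021 = 332265.75, rounded up to 332266; 332,266 required, 332,281 in favor — approved.
Class II: 4/5 of 16239566 = 12991652.80, rounded up to 12991653; 12,991,653 required, 12,995,405 in favor — approved.

Approved — every class gave the required vote.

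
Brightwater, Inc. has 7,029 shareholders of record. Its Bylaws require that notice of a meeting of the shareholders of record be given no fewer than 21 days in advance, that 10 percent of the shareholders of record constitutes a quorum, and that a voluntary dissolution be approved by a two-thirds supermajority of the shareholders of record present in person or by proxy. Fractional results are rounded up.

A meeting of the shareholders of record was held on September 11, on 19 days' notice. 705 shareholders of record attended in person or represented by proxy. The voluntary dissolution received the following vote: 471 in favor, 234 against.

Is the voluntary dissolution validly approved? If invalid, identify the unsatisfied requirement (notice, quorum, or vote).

Notice: 19 days given; 21 required. Not satisfied.
Quorum: 10% of 7,029 = 702.90, rounded up to 703; 705 present. Satisfied.
Vote: requires two-thirds of those present (705); 2/3 of 705 = 470, so 470 needed; 471 in favor. Satisfied.

Invalid — notice requirement not satisfied.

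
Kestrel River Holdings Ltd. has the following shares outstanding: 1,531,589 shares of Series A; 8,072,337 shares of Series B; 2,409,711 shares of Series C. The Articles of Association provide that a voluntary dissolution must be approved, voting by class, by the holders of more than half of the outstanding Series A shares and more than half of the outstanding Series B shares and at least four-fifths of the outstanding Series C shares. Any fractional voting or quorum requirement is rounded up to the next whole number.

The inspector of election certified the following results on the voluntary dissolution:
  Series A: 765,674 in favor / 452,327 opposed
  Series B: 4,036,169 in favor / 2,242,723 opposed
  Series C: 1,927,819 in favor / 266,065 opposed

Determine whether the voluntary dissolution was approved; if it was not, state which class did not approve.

Series A: a majority of 1531589 is 765795; 765,795 required, 765,674 in favor — not approved.
Series B: a majority of 8072337 is 4036169; 4,036,169 required, 4,036,169 in favor — approved.
Series C: 4/5 of 2409711 = 1927768.80, rounded up to 1927769; 1,927,769 required, 1,927,819 in favor — approved.

Not approved — the Series A shares did not give the required vote.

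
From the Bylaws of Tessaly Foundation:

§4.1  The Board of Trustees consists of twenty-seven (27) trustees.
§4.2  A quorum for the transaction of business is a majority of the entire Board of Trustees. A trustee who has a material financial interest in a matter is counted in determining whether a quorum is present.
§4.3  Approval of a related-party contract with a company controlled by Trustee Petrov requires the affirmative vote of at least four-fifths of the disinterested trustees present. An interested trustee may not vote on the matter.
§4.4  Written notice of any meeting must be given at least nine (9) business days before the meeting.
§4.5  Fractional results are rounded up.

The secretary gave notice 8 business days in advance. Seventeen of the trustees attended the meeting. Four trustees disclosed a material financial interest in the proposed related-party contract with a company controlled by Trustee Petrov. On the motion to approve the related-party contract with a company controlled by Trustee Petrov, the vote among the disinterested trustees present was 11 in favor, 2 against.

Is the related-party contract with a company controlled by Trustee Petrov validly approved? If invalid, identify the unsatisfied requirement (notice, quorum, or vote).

Invalid — notice requirement not satisfied.

Notice: 8 business days given; 9 required (8 < 9). Not satisfied.
Quorum: 17 present (interested trustees count toward quorum); quorum is 14. Satisfied.
Vote: the related-party contract with a company controlled by Trustee Petrov requires four-fifths of the disinterested trustees present (17 − 4 = 13). 4/5 of 13 = 10.40, rounded up to 11, so 11 affirmative votes are needed; 11 voted in favor. Satisfied.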